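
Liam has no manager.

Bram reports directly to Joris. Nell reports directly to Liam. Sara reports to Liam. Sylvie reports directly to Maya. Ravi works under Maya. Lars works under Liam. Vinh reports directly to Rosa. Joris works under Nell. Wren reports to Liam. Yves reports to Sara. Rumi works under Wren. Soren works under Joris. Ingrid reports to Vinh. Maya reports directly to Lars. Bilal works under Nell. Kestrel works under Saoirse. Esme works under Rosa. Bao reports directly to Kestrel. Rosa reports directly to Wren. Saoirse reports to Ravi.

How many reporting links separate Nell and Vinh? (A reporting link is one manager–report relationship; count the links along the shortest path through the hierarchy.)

4

Nell is 1 level below Liam, and Vinh is 3 levels below Liam (their lowest common manager). The shortest path runs up from Nell to Liam and back down to Vinh: 1 + 3 = 4 links.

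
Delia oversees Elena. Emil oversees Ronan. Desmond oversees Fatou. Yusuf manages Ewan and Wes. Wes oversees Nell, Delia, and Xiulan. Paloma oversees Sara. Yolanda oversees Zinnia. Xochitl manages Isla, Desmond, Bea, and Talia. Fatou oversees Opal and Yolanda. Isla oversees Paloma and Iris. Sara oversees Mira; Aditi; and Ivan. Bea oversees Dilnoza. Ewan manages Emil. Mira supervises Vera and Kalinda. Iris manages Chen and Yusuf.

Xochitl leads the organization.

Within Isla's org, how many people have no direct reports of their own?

The people in Isla's organization with no one reporting to them are Chen, Elena, Xiulan, Nell, Ronan, Ivan, Aditi, Kalinda, Vera. That is 9.

9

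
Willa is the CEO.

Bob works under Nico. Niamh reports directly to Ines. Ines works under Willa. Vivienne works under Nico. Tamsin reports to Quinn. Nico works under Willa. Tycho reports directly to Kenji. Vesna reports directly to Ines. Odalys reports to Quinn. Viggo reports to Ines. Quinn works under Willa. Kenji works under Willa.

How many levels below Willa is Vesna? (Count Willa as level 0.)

Chain from Vesna up to Willa: Vesna → Ines → Willa. That is 2 steps up, so Vesna is 2 levels below Willa.

2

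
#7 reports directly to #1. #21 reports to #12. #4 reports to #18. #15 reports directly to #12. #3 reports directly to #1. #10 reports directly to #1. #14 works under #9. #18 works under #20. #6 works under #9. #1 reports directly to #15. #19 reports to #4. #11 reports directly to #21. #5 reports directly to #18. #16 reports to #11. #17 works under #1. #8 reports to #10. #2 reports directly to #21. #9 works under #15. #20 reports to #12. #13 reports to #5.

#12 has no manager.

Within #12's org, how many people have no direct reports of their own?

10

The people in #12's organization with no one reporting to them are #2, #16, #6, #14, #8, #17, #7, #3, #13, #19. That is 10.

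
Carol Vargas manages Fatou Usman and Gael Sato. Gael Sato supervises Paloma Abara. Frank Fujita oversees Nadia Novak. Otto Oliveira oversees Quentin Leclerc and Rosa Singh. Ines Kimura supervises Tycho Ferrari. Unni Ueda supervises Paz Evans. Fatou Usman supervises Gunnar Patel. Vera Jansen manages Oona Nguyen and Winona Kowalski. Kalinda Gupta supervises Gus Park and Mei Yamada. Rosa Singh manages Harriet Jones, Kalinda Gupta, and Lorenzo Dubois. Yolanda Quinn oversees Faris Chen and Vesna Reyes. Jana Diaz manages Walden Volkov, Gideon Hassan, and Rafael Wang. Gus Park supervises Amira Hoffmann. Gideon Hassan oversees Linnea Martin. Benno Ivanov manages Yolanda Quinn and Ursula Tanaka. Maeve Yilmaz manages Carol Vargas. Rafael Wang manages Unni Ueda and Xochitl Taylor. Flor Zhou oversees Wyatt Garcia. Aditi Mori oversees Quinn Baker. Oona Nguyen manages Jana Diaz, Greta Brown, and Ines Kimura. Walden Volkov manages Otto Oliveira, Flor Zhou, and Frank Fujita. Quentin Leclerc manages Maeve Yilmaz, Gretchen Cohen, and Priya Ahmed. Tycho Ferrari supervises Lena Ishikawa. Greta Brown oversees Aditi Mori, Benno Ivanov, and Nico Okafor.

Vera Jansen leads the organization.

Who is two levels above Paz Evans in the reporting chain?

Paz Evans reports to Unni Ueda, and Unni Ueda reports to Rafael Wang. So Paz Evans's skip-level manager is Rafael Wang.

Rafael Wang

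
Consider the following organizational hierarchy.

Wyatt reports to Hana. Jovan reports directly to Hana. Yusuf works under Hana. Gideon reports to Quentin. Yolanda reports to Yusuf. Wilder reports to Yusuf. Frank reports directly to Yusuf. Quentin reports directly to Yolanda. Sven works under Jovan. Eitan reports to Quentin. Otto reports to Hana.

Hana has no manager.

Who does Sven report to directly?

Sven reports directly to Jovan.

Jovan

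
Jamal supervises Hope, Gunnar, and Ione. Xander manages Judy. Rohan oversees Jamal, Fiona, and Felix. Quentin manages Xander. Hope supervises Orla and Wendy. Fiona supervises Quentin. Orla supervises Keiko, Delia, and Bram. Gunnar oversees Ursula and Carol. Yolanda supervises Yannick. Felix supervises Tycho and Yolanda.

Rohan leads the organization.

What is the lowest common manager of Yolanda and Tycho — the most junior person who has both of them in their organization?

Felix

Yolanda's chain of managers is Felix, Rohan. Tycho's chain of managers is Felix, Rohan. The first manager that appears in both chains is Felix.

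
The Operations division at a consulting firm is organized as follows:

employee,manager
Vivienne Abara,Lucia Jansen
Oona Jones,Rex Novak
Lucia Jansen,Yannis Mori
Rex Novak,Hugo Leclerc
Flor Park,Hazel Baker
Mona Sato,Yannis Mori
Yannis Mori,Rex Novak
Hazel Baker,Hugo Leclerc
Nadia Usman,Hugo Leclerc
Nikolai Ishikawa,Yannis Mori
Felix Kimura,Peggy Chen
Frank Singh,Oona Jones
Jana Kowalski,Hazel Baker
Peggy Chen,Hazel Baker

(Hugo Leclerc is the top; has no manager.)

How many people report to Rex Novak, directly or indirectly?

Rex Novak directly manages Yannis Mori, Oona Jones. Under Yannis Mori: Nikolai Ishikawa, Mona Sato, Lucia Jansen, Vivienne Abara (4). Under Oona Jones: Frank Singh (1). So Rex Novak's organization is 2 direct reports plus everyone under them: 5 + 2 = 7.

7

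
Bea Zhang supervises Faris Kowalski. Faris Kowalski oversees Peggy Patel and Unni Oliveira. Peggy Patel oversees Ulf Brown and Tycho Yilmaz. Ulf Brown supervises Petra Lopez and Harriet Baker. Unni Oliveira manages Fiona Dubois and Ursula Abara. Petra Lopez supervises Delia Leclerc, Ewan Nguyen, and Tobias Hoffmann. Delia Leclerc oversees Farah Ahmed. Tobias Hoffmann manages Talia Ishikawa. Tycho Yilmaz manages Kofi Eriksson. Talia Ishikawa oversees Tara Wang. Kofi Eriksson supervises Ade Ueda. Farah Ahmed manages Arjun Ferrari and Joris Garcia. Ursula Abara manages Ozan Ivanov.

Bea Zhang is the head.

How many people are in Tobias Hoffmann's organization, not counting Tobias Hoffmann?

2

Tobias Hoffmann directly manages Talia Ishikawa. Under Talia Ishikawa: Tara Wang (1). That's 2 in total.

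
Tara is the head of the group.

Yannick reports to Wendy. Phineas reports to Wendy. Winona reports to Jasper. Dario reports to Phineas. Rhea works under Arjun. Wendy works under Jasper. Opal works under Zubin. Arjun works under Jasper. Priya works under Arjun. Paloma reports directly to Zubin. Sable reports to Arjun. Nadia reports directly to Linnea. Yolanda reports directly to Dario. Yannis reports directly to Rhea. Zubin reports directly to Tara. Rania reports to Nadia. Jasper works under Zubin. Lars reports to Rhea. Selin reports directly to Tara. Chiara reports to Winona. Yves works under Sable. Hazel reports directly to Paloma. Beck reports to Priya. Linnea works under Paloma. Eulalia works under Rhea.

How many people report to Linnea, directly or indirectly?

Linnea directly manages Nadia. Under Nadia: Rania (1). That's 2 in total.

2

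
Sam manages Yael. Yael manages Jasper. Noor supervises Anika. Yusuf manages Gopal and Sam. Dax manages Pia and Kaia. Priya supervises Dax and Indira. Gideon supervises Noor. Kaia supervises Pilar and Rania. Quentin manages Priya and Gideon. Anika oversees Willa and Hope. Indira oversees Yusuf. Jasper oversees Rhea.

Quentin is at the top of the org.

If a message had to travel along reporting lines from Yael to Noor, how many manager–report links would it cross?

Yael is 5 levels below Quentin, and Noor is 2 levels below Quentin (their lowest common manager). The shortest path runs up from Yael to Quentin and back down to Noor: 5 + 2 = 7 links.

7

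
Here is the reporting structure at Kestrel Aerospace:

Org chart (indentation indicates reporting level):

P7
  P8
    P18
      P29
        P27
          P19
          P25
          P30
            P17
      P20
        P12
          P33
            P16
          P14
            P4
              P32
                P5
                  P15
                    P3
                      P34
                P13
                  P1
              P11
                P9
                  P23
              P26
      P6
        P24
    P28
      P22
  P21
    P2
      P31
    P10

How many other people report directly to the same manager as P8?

1

P8 reports to P7. P7's other direct reports are P21 — 1 peer.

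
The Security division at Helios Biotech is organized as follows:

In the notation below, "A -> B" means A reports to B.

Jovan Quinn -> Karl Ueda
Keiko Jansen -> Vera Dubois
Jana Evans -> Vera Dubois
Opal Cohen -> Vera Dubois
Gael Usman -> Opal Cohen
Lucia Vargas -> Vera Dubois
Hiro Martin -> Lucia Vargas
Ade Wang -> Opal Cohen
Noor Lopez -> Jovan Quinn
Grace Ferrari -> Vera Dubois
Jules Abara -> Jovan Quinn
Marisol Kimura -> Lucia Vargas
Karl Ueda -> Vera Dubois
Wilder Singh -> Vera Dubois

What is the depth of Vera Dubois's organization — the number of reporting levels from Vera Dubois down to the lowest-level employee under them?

3

The longest chain under Vera Dubois runs Vera Dubois → Karl Ueda → Jovan Quinn → Noor Lopez, which is 3 levels below Vera Dubois.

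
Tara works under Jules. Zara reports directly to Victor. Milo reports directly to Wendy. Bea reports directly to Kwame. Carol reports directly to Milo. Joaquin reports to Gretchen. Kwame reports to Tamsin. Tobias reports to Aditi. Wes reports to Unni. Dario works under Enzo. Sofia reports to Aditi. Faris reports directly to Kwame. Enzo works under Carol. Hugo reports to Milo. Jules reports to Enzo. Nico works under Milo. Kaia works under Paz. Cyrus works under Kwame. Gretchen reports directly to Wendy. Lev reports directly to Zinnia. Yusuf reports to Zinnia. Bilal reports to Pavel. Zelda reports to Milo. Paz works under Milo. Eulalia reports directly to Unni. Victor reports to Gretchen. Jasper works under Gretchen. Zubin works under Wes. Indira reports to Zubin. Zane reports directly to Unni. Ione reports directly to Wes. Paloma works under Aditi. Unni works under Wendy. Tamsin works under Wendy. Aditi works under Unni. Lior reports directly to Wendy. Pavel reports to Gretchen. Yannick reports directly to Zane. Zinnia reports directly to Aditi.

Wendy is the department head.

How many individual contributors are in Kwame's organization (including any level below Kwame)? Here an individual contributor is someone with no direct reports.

The people in Kwame's organization with no one reporting to them are Bea, Faris, Cyrus. That is 3.

3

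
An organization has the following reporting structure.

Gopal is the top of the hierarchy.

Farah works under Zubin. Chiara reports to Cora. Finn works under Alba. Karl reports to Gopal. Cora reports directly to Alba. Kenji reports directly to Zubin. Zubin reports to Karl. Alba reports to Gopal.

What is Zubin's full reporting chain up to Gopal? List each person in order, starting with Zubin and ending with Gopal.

Zubin reports to Karl. Karl reports to Gopal. Gopal is at the top.

Zubin -> Karl -> Gopal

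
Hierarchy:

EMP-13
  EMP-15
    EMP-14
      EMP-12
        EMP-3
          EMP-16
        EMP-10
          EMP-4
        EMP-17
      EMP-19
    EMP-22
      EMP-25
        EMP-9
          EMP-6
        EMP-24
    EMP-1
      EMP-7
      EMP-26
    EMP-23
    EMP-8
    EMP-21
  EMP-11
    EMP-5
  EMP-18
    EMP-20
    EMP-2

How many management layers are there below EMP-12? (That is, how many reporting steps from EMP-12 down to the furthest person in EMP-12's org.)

The longest chain under EMP-12 runs EMP-12 → EMP-10 → EMP-4, which is 2 levels below EMP-12.

2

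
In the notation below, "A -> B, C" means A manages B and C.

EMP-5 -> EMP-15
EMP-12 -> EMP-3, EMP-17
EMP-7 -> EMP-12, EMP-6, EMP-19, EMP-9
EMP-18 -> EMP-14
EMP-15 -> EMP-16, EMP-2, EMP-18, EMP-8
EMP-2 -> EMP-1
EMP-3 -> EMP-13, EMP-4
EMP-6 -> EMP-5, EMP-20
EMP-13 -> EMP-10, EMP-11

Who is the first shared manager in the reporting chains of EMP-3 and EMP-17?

EMP-3's chain of managers is EMP-12, EMP-7. EMP-17's chain of managers is EMP-12, EMP-7. The first manager that appears in both chains is EMP-12.

EMP-12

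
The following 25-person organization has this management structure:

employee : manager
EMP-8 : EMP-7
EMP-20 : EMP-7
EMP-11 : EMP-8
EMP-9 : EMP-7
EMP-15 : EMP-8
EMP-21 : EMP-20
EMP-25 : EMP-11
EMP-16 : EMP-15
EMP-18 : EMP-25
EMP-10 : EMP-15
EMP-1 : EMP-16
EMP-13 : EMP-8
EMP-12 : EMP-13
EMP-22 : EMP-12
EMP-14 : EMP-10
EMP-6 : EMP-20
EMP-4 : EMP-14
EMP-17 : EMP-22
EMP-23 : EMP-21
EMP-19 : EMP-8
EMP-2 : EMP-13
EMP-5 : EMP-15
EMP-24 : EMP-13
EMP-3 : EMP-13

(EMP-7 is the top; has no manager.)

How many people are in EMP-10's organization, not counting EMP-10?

2

EMP-10 directly manages EMP-14. Under EMP-14: EMP-4 (1). That's 2 in total.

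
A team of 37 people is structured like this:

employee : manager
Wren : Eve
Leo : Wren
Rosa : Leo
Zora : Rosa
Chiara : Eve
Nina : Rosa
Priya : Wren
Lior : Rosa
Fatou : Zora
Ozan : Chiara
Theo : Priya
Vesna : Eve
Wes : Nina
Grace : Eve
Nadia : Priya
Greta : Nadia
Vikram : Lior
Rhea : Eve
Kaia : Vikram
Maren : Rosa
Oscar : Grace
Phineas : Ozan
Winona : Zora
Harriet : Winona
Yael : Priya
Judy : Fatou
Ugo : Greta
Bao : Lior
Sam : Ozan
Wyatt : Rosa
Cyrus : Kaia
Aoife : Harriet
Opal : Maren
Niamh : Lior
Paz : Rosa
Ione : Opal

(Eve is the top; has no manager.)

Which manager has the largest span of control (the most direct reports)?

Rosa

Direct-report counts: Eve has 5; Grace has 1; Chiara has 1; Ozan has 2; Wren has 2; Priya has 3; Nadia has 1; Greta has 1; Leo has 1; Rosa has 6; Maren has 1; Opal has 1; Lior has 3; Vikram has 1; Kaia has 1; Nina has 1; Zora has 2; Winona has 1; Harriet has 1; Fatou has 1. The largest is 6, held by Rosa.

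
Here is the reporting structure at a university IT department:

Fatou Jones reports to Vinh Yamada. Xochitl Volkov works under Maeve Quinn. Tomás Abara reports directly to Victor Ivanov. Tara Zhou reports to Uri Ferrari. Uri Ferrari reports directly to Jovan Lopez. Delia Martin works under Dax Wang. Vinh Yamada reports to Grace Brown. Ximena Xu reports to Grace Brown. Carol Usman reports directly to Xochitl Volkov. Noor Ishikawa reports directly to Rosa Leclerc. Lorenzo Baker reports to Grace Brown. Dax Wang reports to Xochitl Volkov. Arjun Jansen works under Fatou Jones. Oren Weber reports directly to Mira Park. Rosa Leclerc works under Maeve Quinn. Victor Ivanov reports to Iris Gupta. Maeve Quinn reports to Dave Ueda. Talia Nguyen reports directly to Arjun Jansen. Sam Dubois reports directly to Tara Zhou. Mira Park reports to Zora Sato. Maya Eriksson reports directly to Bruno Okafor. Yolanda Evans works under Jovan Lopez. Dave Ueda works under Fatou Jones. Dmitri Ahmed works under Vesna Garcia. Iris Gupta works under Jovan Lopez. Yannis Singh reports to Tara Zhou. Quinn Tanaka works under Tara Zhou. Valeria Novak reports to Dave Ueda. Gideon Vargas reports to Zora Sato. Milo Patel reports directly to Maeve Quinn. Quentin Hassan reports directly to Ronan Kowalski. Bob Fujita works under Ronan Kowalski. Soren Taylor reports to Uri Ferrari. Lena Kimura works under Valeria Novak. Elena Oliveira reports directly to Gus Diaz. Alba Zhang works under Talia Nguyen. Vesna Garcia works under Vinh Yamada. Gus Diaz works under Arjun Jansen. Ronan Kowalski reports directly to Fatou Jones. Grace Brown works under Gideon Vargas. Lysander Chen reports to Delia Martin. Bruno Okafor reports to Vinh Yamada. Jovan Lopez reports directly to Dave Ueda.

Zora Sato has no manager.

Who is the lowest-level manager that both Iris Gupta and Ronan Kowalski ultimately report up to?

Fatou Jones

Iris Gupta's chain of managers is Jovan Lopez, Dave Ueda, Fatou Jones, Vinh Yamada, Grace Brown, Gideon Vargas, Zora Sato. Ronan Kowalski's chain of managers is Fatou Jones, Vinh Yamada, Grace Brown, Gideon Vargas, Zora Sato. The first manager that appears in both chains is Fatou Jones.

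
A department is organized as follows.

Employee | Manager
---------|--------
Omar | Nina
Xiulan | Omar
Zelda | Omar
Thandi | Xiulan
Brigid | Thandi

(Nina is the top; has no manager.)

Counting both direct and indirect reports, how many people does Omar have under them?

Omar directly manages Xiulan, Zelda. Under Xiulan: Thandi, Brigid (2). Zelda has no reports. So Omar's organization is 2 direct reports plus everyone under them: 3 + 1 = 4.

4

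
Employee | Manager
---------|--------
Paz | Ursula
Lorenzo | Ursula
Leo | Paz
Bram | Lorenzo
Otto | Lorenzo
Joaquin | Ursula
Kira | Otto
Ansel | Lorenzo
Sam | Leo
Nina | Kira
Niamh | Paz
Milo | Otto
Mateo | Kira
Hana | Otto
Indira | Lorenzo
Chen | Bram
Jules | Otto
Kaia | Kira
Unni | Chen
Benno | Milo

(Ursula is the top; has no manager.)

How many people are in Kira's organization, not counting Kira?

Kira directly manages Nina, Mateo, Kaia. Nina has no reports. Mateo has no reports. Kaia has no reports. So Kira's organization is 3 direct reports plus everyone under them: 1 + 1 + 1 = 3.

3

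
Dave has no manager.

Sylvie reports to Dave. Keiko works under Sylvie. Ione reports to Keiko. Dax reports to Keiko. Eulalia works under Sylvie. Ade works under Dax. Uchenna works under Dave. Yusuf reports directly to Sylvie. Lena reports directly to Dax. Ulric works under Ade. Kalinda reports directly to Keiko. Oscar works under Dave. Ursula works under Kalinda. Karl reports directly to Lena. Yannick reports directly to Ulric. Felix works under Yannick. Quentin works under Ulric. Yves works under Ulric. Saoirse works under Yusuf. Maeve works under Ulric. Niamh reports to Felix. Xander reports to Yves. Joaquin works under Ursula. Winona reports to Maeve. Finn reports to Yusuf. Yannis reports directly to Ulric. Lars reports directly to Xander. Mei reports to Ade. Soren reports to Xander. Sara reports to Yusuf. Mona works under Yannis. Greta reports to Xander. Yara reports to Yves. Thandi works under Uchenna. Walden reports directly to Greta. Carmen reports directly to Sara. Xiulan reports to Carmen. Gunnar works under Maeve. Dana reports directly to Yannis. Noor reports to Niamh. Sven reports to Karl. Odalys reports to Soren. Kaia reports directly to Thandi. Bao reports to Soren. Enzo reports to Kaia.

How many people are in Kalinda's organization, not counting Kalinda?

2

Kalinda directly manages Ursula. Under Ursula: Joaquin (1). That's 2 in total.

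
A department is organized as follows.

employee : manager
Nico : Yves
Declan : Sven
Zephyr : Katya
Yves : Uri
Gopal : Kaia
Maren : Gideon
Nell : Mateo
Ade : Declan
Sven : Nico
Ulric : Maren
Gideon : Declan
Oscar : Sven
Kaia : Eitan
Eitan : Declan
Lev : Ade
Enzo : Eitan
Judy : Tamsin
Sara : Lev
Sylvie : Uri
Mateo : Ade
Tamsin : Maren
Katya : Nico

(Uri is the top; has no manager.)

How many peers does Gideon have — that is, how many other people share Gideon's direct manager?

2

Gideon reports to Declan. Declan's other direct reports are Ade, Eitan — 2 peers.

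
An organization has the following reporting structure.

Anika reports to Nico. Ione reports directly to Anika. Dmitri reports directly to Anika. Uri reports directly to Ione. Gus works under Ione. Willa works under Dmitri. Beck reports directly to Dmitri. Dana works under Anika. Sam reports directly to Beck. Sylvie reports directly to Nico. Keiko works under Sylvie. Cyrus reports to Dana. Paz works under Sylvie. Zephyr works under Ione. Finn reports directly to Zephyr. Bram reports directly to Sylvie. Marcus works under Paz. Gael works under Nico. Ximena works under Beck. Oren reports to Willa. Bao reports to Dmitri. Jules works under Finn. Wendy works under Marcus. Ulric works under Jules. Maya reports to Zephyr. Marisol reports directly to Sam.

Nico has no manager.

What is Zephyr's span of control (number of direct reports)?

2

Zephyr directly manages Finn, Maya. That is 2 direct reports.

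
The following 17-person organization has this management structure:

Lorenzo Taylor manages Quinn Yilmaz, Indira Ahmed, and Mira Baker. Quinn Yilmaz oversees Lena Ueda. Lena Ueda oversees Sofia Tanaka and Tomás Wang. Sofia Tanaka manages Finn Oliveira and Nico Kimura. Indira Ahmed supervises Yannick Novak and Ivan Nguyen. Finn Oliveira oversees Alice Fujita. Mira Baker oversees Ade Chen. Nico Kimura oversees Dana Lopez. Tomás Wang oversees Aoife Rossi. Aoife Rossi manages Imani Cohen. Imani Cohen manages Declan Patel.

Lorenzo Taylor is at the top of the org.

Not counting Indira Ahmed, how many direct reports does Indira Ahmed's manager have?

2

Indira Ahmed reports to Lorenzo Taylor. Lorenzo Taylor's other direct reports are Quinn Yilmaz, Mira Baker — 2 peers.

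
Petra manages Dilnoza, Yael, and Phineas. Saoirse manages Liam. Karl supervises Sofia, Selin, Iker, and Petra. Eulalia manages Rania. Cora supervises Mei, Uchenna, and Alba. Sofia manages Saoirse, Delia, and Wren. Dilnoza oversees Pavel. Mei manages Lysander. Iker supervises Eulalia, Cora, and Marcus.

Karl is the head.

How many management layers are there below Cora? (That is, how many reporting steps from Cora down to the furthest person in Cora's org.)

The longest chain under Cora runs Cora → Mei → Lysander, which is 2 levels below Cora.

2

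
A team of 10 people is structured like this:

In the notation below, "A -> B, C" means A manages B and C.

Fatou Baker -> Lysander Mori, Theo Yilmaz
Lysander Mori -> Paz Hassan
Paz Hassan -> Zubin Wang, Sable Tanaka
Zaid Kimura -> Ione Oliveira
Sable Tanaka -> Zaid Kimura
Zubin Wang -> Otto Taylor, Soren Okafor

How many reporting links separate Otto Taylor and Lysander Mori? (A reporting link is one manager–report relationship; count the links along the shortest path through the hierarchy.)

3

Otto Taylor is in Lysander Mori's organization: the chain from Otto Taylor up to Lysander Mori is Otto Taylor → Zubin Wang → Paz Hassan → Lysander Mori, which is 3 links.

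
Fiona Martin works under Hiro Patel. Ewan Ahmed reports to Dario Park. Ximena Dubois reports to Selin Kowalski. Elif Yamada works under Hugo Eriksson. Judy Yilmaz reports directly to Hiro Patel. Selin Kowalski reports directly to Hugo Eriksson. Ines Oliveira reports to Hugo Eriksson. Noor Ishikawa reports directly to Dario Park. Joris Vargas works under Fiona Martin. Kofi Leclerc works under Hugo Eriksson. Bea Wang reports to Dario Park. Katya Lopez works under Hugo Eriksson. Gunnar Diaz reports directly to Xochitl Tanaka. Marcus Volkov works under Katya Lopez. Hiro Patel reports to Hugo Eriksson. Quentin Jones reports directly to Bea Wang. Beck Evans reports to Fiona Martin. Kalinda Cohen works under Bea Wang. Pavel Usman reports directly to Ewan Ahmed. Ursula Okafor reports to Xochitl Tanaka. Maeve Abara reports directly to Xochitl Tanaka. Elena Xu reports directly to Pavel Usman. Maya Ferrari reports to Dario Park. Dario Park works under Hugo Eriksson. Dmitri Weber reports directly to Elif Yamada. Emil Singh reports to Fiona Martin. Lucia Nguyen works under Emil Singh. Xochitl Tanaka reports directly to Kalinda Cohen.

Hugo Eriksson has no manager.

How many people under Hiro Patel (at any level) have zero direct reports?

The people in Hiro Patel's organization with no one reporting to them are Beck Evans, Joris Vargas, Lucia Nguyen, Judy Yilmaz. That is 4.

4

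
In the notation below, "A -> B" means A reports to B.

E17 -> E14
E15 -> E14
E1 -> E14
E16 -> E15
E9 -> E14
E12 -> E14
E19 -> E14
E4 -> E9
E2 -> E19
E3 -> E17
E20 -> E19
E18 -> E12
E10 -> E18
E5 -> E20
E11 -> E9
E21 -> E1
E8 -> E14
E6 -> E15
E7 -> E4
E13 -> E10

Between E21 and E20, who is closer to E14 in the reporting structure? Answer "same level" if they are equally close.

same level

Both E21 and E20 are 2 levels below E14.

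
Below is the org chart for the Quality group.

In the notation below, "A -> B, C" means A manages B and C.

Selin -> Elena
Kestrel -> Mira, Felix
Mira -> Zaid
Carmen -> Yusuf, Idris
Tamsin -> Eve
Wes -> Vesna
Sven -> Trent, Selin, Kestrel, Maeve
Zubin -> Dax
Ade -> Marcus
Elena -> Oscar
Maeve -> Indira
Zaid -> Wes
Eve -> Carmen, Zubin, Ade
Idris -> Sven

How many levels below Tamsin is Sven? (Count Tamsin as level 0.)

Chain from Sven up to Tamsin: Sven → Idris → Carmen → Eve → Tamsin. That is 4 steps up, so Sven is 4 levels below Tamsin.

4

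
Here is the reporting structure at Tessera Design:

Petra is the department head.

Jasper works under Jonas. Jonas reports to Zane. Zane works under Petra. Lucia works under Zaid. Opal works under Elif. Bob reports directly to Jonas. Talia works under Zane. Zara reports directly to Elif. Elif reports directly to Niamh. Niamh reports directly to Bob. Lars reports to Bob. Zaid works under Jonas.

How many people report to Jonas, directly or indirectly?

9

Jonas directly manages Bob, Zaid, Jasper. Under Bob: Niamh, Elif, Opal, Zara, Lars (5). Under Zaid: Lucia (1). Jasper has no reports. So Jonas's organization is 3 direct reports plus everyone under them: 6 + 2 + 1 = 9.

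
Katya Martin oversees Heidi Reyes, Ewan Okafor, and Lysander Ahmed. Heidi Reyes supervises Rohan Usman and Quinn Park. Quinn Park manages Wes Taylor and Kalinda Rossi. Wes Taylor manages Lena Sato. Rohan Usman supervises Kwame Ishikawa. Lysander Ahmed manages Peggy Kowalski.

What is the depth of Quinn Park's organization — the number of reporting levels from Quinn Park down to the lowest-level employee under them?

The longest chain under Quinn Park runs Quinn Park → Wes Taylor → Lena Sato, which is 2 levels below Quinn Park.

2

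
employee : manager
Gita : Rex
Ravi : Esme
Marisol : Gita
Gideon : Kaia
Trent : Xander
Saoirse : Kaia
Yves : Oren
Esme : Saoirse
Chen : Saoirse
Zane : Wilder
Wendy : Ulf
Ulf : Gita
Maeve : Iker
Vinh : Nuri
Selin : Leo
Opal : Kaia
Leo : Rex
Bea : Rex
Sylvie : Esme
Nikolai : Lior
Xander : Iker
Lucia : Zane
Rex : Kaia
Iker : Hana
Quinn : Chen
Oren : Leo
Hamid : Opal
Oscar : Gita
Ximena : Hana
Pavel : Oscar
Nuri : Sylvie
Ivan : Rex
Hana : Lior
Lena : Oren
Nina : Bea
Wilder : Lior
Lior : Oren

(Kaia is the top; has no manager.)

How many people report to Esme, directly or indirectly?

Esme directly manages Sylvie, Ravi. Under Sylvie: Nuri, Vinh (2). Ravi has no reports. So Esme's organization is 2 direct reports plus everyone under them: 3 + 1 = 4.

4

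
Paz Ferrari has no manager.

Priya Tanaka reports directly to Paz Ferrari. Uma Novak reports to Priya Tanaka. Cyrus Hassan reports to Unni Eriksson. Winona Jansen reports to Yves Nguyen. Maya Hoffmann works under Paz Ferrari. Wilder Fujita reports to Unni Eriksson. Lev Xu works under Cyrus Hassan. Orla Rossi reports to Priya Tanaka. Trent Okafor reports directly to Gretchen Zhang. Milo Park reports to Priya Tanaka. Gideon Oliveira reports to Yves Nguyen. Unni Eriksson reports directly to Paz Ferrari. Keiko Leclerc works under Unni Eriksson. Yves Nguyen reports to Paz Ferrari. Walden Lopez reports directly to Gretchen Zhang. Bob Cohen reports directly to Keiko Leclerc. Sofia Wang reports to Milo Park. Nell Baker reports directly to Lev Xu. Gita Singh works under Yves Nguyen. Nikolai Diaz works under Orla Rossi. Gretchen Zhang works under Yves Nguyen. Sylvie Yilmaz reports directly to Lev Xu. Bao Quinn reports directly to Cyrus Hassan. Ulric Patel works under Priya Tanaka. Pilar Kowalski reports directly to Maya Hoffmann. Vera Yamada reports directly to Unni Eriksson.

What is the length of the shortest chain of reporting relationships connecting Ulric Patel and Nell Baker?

6

Ulric Patel is 2 levels below Paz Ferrari, and Nell Baker is 4 levels below Paz Ferrari (their lowest common manager). The shortest path runs up from Ulric Patel to Paz Ferrari and back down to Nell Baker: 2 + 4 = 6 links.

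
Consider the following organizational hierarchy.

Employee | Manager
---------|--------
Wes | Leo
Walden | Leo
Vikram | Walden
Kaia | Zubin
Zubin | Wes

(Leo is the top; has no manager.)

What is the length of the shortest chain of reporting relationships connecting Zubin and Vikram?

4

Zubin is 2 levels below Leo, and Vikram is 2 levels below Leo (their lowest common manager). The shortest path runs up from Zubin to Leo and back down to Vikram: 2 + 2 = 4 links.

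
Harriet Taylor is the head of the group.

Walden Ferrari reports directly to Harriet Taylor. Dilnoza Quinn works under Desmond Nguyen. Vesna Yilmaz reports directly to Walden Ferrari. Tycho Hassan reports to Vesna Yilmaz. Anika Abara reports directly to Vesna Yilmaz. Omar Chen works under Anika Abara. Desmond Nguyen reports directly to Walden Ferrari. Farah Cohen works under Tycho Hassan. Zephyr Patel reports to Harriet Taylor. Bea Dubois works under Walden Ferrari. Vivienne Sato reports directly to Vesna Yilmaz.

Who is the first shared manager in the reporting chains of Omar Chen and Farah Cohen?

Omar Chen's chain of managers is Anika Abara, Vesna Yilmaz, Walden Ferrari, Harriet Taylor. Farah Cohen's chain of managers is Tycho Hassan, Vesna Yilmaz, Walden Ferrari, Harriet Taylor. The first manager that appears in both chains is Vesna Yilmaz.

Vesna Yilmaz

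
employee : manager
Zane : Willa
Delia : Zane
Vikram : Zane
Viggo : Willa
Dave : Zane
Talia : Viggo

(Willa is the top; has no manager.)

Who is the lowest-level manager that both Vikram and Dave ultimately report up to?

Vikram's chain of managers is Zane, Willa. Dave's chain of managers is Zane, Willa. The first manager that appears in both chains is Zane.

Zane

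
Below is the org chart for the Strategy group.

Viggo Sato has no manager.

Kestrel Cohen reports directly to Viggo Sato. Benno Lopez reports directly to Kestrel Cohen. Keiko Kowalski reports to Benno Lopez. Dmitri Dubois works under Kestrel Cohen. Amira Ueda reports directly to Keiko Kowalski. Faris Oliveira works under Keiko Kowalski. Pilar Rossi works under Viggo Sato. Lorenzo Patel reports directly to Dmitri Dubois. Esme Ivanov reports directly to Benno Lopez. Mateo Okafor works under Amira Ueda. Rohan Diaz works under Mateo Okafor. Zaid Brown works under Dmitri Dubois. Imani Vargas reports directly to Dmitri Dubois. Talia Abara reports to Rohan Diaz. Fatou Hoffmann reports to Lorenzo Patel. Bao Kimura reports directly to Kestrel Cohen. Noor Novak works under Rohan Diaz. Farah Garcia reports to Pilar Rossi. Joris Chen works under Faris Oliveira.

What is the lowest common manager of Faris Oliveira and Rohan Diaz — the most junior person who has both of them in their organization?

Faris Oliveira's chain of managers is Keiko Kowalski, Benno Lopez, Kestrel Cohen, Viggo Sato. Rohan Diaz's chain of managers is Mateo Okafor, Amira Ueda, Keiko Kowalski, Benno Lopez, Kestrel Cohen, Viggo Sato. The first manager that appears in both chains is Keiko Kowalski.

Keiko Kowalski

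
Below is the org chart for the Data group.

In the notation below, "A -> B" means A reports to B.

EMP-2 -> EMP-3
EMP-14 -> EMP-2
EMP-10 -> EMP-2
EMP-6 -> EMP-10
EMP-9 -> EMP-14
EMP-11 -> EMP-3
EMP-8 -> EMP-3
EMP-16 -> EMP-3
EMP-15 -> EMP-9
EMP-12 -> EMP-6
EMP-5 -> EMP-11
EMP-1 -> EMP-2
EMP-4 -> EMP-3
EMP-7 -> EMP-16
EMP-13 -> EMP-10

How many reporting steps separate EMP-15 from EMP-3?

4

Chain from EMP-15 up to EMP-3: EMP-15 → EMP-9 → EMP-14 → EMP-2 → EMP-3. That is 4 steps up, so EMP-15 is 4 levels below EMP-3.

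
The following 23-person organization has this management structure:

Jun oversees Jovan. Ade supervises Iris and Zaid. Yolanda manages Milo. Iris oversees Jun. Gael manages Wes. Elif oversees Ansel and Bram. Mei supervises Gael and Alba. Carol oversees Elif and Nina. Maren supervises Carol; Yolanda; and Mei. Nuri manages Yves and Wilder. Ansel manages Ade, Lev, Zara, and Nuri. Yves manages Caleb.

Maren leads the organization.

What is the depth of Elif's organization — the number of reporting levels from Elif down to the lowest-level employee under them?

The longest chain under Elif runs Elif → Ansel → Ade → Iris → Jun → Jovan, which is 5 levels below Elif.

5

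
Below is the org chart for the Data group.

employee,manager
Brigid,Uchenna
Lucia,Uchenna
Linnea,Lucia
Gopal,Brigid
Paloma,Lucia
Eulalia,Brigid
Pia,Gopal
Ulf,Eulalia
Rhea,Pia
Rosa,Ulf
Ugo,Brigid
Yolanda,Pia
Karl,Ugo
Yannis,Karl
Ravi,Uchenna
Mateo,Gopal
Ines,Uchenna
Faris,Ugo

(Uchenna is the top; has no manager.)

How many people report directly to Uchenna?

4

Uchenna directly manages Brigid, Lucia, Ravi, Ines. That is 4 direct reports.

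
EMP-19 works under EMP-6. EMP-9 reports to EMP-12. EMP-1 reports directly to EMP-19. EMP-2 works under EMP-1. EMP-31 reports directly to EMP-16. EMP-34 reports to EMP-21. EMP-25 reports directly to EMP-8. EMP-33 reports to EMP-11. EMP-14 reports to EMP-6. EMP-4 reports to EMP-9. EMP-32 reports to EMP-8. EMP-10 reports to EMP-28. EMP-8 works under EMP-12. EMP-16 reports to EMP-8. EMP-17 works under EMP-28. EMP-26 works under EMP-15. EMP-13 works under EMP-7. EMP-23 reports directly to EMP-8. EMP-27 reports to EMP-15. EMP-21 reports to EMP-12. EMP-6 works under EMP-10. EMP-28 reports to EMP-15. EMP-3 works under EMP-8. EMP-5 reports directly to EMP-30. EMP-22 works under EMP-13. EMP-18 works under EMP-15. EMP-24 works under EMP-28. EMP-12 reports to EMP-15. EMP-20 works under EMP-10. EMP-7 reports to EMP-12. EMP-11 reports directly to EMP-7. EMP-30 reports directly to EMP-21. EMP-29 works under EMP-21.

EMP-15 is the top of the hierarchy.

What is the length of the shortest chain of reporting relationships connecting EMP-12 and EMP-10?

EMP-12 is 1 level below EMP-15, and EMP-10 is 2 levels below EMP-15 (their lowest common manager). The shortest path runs up from EMP-12 to EMP-15 and back down to EMP-10: 1 + 2 = 3 links.

3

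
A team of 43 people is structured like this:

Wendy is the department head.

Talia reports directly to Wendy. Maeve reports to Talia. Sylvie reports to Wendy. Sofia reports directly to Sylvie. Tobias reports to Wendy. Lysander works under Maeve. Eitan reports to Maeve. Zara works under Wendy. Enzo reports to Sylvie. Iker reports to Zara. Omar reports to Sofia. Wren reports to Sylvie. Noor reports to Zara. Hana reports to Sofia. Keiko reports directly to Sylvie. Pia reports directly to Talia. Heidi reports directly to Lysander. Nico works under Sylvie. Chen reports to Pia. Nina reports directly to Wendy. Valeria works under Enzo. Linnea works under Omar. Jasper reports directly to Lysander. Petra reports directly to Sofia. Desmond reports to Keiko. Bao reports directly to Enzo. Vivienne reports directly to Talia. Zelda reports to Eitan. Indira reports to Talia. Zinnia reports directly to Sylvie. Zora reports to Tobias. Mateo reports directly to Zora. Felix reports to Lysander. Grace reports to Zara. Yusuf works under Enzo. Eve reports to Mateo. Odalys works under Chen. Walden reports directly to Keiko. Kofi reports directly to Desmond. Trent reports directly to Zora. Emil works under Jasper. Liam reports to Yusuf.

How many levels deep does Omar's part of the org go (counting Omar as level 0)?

The longest chain under Omar runs Omar → Linnea, which is 1 level below Omar.

1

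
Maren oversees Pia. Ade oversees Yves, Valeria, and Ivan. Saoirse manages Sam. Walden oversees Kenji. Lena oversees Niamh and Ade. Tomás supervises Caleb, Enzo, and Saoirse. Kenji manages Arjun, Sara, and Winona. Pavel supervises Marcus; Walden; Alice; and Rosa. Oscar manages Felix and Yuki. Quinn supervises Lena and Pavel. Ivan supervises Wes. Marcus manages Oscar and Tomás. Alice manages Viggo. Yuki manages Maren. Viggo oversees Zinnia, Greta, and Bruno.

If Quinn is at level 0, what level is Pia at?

Chain from Pia up to Quinn: Pia → Maren → Yuki → Oscar → Marcus → Pavel → Quinn. That is 6 steps up, so Pia is 6 levels below Quinn.

6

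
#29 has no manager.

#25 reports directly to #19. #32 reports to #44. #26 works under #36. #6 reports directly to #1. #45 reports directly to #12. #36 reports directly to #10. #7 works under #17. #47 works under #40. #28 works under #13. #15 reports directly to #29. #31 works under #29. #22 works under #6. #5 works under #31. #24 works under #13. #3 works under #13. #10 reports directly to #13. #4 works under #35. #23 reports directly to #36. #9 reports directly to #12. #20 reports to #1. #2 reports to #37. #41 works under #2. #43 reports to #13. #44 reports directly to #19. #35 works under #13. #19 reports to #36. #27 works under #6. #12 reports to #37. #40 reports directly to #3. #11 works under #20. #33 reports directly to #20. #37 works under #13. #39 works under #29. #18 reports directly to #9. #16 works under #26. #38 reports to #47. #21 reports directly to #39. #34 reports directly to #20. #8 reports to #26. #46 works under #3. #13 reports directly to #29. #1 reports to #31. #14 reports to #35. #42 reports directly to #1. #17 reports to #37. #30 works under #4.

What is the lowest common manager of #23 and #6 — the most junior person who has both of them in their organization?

#29

#23's chain of managers is #36, #10, #13, #29. #6's chain of managers is #1, #31, #29. The first manager that appears in both chains is #29.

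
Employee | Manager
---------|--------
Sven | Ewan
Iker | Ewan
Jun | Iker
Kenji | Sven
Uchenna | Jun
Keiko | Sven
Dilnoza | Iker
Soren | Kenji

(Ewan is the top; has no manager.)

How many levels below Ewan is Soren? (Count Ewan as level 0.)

3

Chain from Soren up to Ewan: Soren → Kenji → Sven → Ewan. That is 3 steps up, so Soren is 3 levels below Ewan.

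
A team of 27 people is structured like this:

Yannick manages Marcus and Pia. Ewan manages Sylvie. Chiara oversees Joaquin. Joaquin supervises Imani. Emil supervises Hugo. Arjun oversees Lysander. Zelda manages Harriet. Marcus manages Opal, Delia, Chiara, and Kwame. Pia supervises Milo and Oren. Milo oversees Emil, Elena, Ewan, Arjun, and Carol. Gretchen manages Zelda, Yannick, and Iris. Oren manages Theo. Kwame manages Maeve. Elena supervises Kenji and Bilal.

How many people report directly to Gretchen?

3

Gretchen directly manages Yannick, Zelda, Iris. That is 3 direct reports.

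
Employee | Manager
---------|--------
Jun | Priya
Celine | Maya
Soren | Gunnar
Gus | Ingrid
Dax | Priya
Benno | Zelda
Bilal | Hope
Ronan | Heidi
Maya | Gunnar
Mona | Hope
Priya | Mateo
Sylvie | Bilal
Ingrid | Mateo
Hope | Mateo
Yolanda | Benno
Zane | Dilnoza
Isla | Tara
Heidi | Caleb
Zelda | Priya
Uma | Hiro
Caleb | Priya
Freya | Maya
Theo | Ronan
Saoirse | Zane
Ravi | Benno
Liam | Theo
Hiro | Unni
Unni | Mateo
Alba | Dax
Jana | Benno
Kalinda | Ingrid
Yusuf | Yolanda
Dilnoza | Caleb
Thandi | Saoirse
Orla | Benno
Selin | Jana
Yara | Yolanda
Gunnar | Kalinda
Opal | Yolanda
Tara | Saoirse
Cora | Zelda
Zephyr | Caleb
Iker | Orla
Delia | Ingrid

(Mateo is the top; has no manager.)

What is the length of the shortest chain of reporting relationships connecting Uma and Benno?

6

Uma is 3 levels below Mateo, and Benno is 3 levels below Mateo (their lowest common manager). The shortest path runs up from Uma to Mateo and back down to Benno: 3 + 3 = 6 links.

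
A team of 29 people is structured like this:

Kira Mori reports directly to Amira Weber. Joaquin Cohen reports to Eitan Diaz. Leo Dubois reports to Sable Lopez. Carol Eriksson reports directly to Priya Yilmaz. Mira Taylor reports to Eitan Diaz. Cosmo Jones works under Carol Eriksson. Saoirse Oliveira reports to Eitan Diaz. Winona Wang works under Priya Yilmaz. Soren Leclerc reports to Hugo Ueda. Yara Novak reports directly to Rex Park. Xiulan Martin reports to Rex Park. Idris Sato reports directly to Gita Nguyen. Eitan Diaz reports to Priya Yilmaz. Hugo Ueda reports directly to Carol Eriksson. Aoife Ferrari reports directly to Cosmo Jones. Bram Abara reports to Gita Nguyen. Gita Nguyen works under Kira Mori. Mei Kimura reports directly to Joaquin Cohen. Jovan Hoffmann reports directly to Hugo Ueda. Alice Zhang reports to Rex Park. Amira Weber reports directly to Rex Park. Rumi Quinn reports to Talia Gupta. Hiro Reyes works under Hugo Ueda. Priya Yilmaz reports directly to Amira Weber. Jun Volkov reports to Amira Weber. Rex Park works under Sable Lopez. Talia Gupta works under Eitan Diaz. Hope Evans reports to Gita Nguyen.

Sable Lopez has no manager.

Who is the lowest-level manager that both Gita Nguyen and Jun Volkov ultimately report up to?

Gita Nguyen's chain of managers is Kira Mori, Amira Weber, Rex Park, Sable Lopez. Jun Volkov's chain of managers is Amira Weber, Rex Park, Sable Lopez. The first manager that appears in both chains is Amira Weber.

Amira Weber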